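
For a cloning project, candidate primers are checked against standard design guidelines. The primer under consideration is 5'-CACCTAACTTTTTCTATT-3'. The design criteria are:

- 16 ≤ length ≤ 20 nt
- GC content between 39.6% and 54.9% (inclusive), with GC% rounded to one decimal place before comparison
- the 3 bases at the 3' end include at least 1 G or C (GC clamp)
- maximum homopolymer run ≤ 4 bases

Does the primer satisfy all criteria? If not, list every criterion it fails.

Base counts: A=4, T=9, G=0, C=5 (length 18).
length: length 18 ✓
GC content: GC 5/18 = 27.8%, outside 39.6–54.9% ✗
GC clamp: 3' end ATT has 0 G/C, need ≥1 ✗
homopolymer run: longest run = 5, exceeds 4 ✗

Fails: GC content, GC clamp, homopolymer run.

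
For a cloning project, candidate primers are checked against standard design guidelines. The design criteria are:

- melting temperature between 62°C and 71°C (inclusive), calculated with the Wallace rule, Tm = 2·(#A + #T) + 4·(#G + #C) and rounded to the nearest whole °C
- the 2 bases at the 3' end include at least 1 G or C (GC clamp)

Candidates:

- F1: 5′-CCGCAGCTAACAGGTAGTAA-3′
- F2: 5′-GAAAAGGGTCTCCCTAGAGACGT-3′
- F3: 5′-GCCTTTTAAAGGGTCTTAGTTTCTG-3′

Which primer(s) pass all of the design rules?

F1 (20 nt, A=7 T=3 G=5 C=5): Tm = 2·10 + 4·10 = 60°C, outside 62–71°C ✗; 3' end AA has 0 G/C, need ≥1 ✗ — fails.
F2 (23 nt, A=7 T=4 G=7 C=5): Tm = 2·11 + 4·12 = 70°C ✓; 3' end GT has 1 G/C ✓ — passes.
F3 (25 nt, A=4 T=11 G=6 C=4): Tm = 2·15 + 4·10 = 70°C ✓; 3' end TG has 1 G/C ✓ — passes.

F2 and F3.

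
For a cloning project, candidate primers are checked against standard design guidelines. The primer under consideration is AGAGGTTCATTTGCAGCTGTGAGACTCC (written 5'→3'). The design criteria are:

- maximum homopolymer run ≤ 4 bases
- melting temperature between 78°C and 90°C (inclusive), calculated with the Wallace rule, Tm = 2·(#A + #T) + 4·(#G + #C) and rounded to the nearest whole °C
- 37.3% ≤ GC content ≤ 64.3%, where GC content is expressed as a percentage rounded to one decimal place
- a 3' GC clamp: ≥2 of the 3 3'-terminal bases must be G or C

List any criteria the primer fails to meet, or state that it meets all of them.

Base counts: A=6, T=8, G=8, C=6 (length 28).
homopolymer run: longest run = 3 ✓
Tm: Tm = 2·14 + 4·14 = 84°C ✓
GC content: GC 14/28 = 50.0% ✓
GC clamp: 3' end TCC has 2 G/C ✓

Meets all criteria.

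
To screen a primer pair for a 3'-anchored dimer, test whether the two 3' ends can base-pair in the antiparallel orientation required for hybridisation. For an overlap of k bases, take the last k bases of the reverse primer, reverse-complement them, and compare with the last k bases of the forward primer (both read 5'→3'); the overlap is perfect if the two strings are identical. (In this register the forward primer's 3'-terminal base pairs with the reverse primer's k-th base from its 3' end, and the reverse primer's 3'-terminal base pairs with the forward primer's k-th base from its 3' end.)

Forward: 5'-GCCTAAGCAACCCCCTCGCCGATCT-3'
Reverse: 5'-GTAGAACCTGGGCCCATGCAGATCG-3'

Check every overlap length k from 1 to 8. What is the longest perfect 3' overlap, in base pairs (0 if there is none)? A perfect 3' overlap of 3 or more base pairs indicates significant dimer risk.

Longest perfect overlap: 6 complementary base pairs; significant dimer risk (threshold 3).

Last 8 bases (5'→3') — forward …GCCGATCT, reverse …GCAGATCG.
Reverse complement of the reverse primer's last 8 bases: CGATCTGC; its first k bases are the reverse complement of the reverse primer's last k bases, so a perfect k-base overlap needs the forward primer's last k bases to equal them.
Comparing (forward last k vs required): k=1: T vs C ✗; k=2: CT vs CG ✗; k=3: TCT vs CGA ✗; k=4: ATCT vs CGAT ✗; k=5: GATCT vs CGATC ✗; k=6: CGATCT vs CGATCT ✓; k=7: CCGATCT vs CGATCTG ✗; k=8: GCCGATCT vs CGATCTGC ✗.
Only k = 6 is perfect, so the longest perfect 3' overlap is 6.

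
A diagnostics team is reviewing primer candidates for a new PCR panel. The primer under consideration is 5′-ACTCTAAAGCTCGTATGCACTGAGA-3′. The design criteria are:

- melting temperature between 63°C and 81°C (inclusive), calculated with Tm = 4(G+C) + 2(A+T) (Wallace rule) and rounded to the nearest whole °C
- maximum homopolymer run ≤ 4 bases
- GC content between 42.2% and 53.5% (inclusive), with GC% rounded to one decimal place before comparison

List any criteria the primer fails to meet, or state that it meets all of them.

Base counts: A=8, T=6, G=5, C=6 (length 25).
Tm: Tm = 2·14 + 4·11 = 72°C ✓
homopolymer run: longest run = 3 ✓
GC content: GC 11/25 = 44.0% ✓

Meets all criteria.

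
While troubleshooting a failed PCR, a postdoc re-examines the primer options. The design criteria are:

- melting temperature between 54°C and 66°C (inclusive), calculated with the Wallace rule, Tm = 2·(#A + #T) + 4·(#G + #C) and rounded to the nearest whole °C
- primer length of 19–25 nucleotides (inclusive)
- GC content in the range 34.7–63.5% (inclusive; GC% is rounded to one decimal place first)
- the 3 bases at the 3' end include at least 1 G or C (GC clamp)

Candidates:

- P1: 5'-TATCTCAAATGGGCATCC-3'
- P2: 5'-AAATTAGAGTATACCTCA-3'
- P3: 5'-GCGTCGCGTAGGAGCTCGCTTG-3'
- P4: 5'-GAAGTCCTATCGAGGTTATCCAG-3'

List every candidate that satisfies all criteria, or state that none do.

P1 (18 nt, A=5 T=5 G=3 C=5): Tm = 2·10 + 4·8 = 52°C, outside 54–66°C ✗; length 18, outside 19–25 ✗; GC 8/18 = 44.4% ✓; 3' end TCC has 2 G/C ✓ — fails.
P2 (18 nt, A=8 T=5 G=2 C=3): Tm = 2·13 + 4·5 = 46°C, outside 54–66°C ✗; length 18, outside 19–25 ✗; GC 5/18 = 27.8%, outside 34.7–63.5% ✗; 3' end TCA has 1 G/C ✓ — fails.
P3 (22 nt, A=2 T=5 G=9 C=6): Tm = 2·7 + 4·15 = 74°C, outside 54–66°C ✗; length 22 ✓; GC 15/22 = 68.2%, outside 34.7–63.5% ✗; 3' end TTG has 1 G/C ✓ — fails.
P4 (23 nt, A=6 T=6 G=6 C=5): Tm = 2·12 + 4·11 = 68°C, outside 54–66°C ✗; length 23 ✓; GC 11/23 = 47.8% ✓; 3' end CAG has 2 G/C ✓ — fails.

None of the candidates satisfy all criteria.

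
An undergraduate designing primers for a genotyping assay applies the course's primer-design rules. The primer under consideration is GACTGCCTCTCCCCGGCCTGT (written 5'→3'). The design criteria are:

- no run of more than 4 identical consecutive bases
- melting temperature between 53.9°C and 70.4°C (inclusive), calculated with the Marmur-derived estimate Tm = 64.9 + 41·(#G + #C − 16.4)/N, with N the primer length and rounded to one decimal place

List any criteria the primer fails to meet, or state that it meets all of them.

Base counts: A=1, T=5, G=5, C=10 (length 21).
homopolymer run: longest run = 4 ✓
Tm: Tm = 64.9 + 41·(15 − 16.4)/21 = 62.2°C ✓

Meets all criteria.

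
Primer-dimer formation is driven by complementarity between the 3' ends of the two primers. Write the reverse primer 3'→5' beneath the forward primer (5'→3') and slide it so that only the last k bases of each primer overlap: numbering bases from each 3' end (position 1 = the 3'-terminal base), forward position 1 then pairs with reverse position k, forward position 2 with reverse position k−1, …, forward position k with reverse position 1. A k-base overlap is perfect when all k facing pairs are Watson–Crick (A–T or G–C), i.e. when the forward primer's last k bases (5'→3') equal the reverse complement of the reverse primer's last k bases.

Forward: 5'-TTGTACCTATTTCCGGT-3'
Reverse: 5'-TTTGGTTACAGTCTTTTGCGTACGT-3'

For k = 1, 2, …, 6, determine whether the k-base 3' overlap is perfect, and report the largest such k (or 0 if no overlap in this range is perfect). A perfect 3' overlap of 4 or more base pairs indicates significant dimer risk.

Last 6 bases (5'→3') — forward …TCCGGT, reverse …GTACGT.
Reverse complement of the reverse primer's last 6 bases: ACGTAC; its first k bases are the reverse complement of the reverse primer's last k bases, so a perfect k-base overlap needs the forward primer's last k bases to equal them.
Comparing (forward last k vs required): k=1: T vs A ✗; k=2: GT vs AC ✗; k=3: GGT vs ACG ✗; k=4: CGGT vs ACGT ✗; k=5: CCGGT vs ACGTA ✗; k=6: TCCGGT vs ACGTAC ✗.
No overlap length from 1 to 6 is perfect, so the longest perfect 3' overlap is 0.

Longest perfect overlap: 0 complementary base pairs; below the dimer-risk threshold (threshold 4).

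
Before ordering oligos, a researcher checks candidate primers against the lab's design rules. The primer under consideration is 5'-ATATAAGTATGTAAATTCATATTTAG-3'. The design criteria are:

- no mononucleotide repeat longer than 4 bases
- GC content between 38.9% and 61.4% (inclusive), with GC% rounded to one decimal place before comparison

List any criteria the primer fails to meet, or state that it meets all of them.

Fails: GC content.

Base counts: A=11, T=11, G=3, C=1 (length 26).
homopolymer run: longest run = 3 ✓
GC content: GC 4/26 = 15.4%, outside 38.9–61.4% ✗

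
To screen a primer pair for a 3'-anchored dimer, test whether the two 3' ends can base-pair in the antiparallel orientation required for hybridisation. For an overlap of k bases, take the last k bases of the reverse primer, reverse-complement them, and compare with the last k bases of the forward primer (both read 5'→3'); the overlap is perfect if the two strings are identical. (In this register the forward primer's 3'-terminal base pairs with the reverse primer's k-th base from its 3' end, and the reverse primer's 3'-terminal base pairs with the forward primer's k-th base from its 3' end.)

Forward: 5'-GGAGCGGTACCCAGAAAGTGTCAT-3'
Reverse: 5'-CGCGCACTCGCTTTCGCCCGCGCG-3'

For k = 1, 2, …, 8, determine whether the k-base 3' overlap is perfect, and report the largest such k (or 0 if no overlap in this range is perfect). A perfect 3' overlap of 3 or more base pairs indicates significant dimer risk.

Last 8 bases (5'→3') — forward …AGTGTCAT, reverse …CCCGCGCG.
Reverse complement of the reverse primer's last 8 bases: CGCGCGGG; its first k bases are the reverse complement of the reverse primer's last k bases, so a perfect k-base overlap needs the forward primer's last k bases to equal them.
Comparing (forward last k vs required): k=1: T vs C ✗; k=2: AT vs CG ✗; k=3: CAT vs CGC ✗; k=4: TCAT vs CGCG ✗; k=5: GTCAT vs CGCGC ✗; k=6: TGTCAT vs CGCGCG ✗; k=7: GTGTCAT vs CGCGCGG ✗; k=8: AGTGTCAT vs CGCGCGGG ✗.
No overlap length from 1 to 8 is perfect, so the longest perfect 3' overlap is 0.

Longest perfect overlap: 0 complementary base pairs; below the dimer-risk threshold (threshold 3).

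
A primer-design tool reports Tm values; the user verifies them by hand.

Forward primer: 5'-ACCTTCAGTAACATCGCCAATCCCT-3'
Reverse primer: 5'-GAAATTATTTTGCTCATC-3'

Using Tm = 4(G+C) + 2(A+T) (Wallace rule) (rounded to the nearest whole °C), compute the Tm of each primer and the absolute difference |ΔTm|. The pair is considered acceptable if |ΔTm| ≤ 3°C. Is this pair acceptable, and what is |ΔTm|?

Forward: A=7 T=6 G=2 C=10 → Tm = 2·13 + 4·12 = 74°C.
Reverse: A=5 T=8 G=2 C=3 → Tm = 2·13 + 4·5 = 46°C.
|ΔTm| = |74 − 46| = 28°C, > 3°C.

|ΔTm| = 28°C; the pair is not acceptable.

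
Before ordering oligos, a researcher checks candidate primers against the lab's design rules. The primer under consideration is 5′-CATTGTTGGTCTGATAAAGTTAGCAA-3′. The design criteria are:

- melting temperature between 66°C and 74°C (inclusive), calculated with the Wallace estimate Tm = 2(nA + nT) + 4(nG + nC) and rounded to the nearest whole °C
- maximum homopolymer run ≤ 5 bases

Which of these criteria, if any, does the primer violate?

Base counts: A=8, T=9, G=6, C=3 (length 26).
Tm: Tm = 2·17 + 4·9 = 70°C ✓
homopolymer run: longest run = 3 ✓

Meets all criteria.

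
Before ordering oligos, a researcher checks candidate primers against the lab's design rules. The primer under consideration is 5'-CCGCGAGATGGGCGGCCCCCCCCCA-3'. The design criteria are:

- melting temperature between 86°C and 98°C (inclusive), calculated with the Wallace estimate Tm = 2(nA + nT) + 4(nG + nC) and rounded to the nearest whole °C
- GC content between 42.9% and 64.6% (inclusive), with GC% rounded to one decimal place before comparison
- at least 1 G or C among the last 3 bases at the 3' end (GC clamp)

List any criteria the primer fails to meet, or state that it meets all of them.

Base counts: A=3, T=1, G=8, C=13 (length 25).
Tm: Tm = 2·4 + 4·21 = 92°C ✓
GC content: GC 21/25 = 84.0%, outside 42.9–64.6% ✗
GC clamp: 3' end CCA has 2 G/C ✓

Fails: GC content.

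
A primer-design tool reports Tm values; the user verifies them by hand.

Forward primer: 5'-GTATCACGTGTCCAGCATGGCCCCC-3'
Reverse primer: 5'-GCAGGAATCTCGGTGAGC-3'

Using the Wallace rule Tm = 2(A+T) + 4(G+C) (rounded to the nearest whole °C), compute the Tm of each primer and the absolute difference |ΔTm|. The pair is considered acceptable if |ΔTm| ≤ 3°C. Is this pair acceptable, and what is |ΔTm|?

Forward: A=4 T=5 G=6 C=10 → Tm = 2·9 + 4·16 = 82°C.
Reverse: A=4 T=3 G=7 C=4 → Tm = 2·7 + 4·11 = 58°C.
|ΔTm| = |82 − 58| = 24°C, > 3°C.

|ΔTm| = 24°C; the pair is not acceptable.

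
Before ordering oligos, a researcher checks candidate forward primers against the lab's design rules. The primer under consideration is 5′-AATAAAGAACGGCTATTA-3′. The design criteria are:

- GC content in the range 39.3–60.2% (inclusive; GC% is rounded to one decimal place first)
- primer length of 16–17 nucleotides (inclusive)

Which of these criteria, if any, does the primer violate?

Base counts: A=9, T=4, G=3, C=2 (length 18).
GC content: GC 5/18 = 27.8%, outside 39.3–60.2% ✗
length: length 18, outside 16–17 ✗

Fails: GC content, length.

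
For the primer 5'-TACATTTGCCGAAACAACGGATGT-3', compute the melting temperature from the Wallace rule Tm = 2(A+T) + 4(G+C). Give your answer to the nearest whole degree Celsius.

68°C

Base counts: A=8, T=6, G=5, C=5 (length 24).
Tm = 2·(8+6) + 4·(5+5) = 2·14 + 4·10 = 28 + 40 = 68°C.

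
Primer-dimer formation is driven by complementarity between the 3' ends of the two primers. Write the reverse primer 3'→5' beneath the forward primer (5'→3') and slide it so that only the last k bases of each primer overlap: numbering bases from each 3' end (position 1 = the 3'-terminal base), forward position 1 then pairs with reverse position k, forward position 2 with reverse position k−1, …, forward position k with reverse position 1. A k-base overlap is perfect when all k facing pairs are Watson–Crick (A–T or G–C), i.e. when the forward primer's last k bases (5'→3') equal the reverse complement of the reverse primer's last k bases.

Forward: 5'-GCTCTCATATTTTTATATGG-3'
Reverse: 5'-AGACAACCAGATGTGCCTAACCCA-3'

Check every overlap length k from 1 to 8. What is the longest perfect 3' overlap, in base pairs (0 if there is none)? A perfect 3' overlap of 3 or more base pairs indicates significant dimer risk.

Longest perfect overlap: 3 complementary base pairs; significant dimer risk (threshold 3).

Last 8 bases (5'→3') — forward …TTATATGG, reverse …CTAACCCA.
Reverse complement of the reverse primer's last 8 bases: TGGGTTAG; its first k bases are the reverse complement of the reverse primer's last k bases, so a perfect k-base overlap needs the forward primer's last k bases to equal them.
Comparing (forward last k vs required): k=1: G vs T ✗; k=2: GG vs TG ✗; k=3: TGG vs TGG ✓; k=4: ATGG vs TGGG ✗; k=5: TATGG vs TGGGT ✗; k=6: ATATGG vs TGGGTT ✗; k=7: TATATGG vs TGGGTTA ✗; k=8: TTATATGG vs TGGGTTAG ✗.
Only k = 3 is perfect, so the longest perfect 3' overlap is 3.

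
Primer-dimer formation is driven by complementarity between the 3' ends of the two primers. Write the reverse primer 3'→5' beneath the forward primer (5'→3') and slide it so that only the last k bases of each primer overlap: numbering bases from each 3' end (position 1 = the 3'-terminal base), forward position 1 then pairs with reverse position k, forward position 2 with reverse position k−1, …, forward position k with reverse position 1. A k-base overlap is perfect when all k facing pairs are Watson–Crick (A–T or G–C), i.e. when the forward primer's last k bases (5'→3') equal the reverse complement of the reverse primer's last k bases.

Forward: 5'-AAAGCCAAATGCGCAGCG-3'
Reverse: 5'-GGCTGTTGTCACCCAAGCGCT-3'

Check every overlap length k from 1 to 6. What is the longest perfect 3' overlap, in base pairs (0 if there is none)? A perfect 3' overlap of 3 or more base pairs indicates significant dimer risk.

Longest perfect overlap: 4 complementary base pairs; significant dimer risk (threshold 3).

Last 6 bases (5'→3') — forward …GCAGCG, reverse …AGCGCT.
Reverse complement of the reverse primer's last 6 bases: AGCGCT; its first k bases are the reverse complement of the reverse primer's last k bases, so a perfect k-base overlap needs the forward primer's last k bases to equal them.
Comparing (forward last k vs required): k=1: G vs A ✗; k=2: CG vs AG ✗; k=3: GCG vs AGC ✗; k=4: AGCG vs AGCG ✓; k=5: CAGCG vs AGCGC ✗; k=6: GCAGCG vs AGCGCT ✗.
Only k = 4 is perfect, so the longest perfect 3' overlap is 4.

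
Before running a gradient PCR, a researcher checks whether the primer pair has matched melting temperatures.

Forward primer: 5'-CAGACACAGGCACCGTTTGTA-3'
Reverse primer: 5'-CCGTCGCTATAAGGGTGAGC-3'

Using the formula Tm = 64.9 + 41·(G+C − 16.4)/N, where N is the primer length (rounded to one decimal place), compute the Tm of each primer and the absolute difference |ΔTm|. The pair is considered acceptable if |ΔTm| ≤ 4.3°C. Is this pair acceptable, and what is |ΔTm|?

|ΔTm| = 1.5°C; the pair is acceptable.

Forward: G+C = 11, N = 21 → Tm = 64.9 + 41·(11 − 16.4)/21 = 54.4°C.
Reverse: G+C = 12, N = 20 → Tm = 64.9 + 41·(12 − 16.4)/20 = 55.9°C.
|ΔTm| = |54.4 − 55.9| = 1.5°C, ≤ 4.3°C.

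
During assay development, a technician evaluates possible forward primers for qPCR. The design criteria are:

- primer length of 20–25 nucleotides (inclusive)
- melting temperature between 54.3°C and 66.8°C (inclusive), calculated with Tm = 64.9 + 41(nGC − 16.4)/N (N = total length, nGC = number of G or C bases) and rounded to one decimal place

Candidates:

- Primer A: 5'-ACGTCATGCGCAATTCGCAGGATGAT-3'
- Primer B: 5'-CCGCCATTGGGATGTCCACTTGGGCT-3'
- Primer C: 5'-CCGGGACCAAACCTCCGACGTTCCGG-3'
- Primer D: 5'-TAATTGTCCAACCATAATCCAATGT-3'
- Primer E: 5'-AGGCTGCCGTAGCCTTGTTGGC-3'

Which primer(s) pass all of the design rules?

Primer E only.

Primer A (26 nt, A=7 T=6 G=7 C=6): length 26, outside 20–25 ✗; Tm = 64.9 + 41·(13 − 16.4)/26 = 59.5°C ✓ — fails.
Primer B (26 nt, A=3 T=7 G=8 C=8): length 26, outside 20–25 ✗; Tm = 64.9 + 41·(16 − 16.4)/26 = 64.3°C ✓ — fails.
Primer C (26 nt, A=5 T=3 G=7 C=11): length 26, outside 20–25 ✗; Tm = 64.9 + 41·(18 − 16.4)/26 = 67.4°C, outside 54.3–66.8°C ✗ — fails.
Primer D (25 nt, A=9 T=8 G=2 C=6): length 25 ✓; Tm = 64.9 + 41·(8 − 16.4)/25 = 51.1°C, outside 54.3–66.8°C ✗ — fails.
Primer E (22 nt, A=2 T=6 G=8 C=6): length 22 ✓; Tm = 64.9 + 41·(14 − 16.4)/22 = 60.4°C ✓ — passes.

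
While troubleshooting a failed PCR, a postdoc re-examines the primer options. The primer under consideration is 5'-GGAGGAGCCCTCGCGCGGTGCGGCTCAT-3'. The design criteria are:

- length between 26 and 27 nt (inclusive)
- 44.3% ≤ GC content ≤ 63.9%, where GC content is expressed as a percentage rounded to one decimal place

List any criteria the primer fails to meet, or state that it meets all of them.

Base counts: A=3, T=4, G=12, C=9 (length 28).
length: length 28, outside 26–27 ✗
GC content: GC 21/28 = 75.0%, outside 44.3–63.9% ✗

Fails: length, GC content.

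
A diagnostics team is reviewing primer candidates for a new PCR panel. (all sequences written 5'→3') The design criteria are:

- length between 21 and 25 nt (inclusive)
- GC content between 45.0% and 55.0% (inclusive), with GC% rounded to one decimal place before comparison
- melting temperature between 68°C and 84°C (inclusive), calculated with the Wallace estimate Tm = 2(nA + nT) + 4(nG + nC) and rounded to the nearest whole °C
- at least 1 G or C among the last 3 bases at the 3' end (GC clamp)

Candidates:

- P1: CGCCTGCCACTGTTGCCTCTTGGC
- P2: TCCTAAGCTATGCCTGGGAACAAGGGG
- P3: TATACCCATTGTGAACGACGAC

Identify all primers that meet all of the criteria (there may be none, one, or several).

None of the candidates satisfy all criteria.

P1 (24 nt, A=1 T=7 G=6 C=10): length 24 ✓; GC 16/24 = 66.7%, outside 45.0–55.0% ✗; Tm = 2·8 + 4·16 = 80°C ✓; 3' end GGC has 3 G/C ✓ — fails.
P2 (27 nt, A=7 T=5 G=9 C=6): length 27, outside 21–25 ✗; GC 15/27 = 55.6%, outside 45.0–55.0% ✗; Tm = 2·12 + 4·15 = 84°C ✓; 3' end GGG has 3 G/C ✓ — fails.
P3 (22 nt, A=7 T=5 G=4 C=6): length 22 ✓; GC 10/22 = 45.5% ✓; Tm = 2·12 + 4·10 = 64°C, outside 68–84°C ✗; 3' end GAC has 2 G/C ✓ — fails.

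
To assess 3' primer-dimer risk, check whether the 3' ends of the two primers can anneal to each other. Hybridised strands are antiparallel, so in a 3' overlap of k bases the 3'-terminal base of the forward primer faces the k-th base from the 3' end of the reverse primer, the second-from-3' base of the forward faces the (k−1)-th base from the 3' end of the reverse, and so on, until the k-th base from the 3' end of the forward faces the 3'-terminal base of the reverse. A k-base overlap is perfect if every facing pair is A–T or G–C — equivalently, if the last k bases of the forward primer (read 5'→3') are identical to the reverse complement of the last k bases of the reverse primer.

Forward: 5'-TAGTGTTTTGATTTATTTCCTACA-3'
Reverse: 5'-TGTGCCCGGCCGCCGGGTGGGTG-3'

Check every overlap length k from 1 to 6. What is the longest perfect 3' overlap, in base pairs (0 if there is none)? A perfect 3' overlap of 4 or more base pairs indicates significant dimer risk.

Last 6 bases (5'→3') — forward …CCTACA, reverse …TGGGTG.
Reverse complement of the reverse primer's last 6 bases: CACCCA; its first k bases are the reverse complement of the reverse primer's last k bases, so a perfect k-base overlap needs the forward primer's last k bases to equal them.
Comparing (forward last k vs required): k=1: A vs C ✗; k=2: CA vs CA ✓; k=3: ACA vs CAC ✗; k=4: TACA vs CACC ✗; k=5: CTACA vs CACCC ✗; k=6: CCTACA vs CACCCA ✗.
Only k = 2 is perfect, so the longest perfect 3' overlap is 2.

Longest perfect overlap: 2 complementary base pairs; below the dimer-risk threshold (threshold 4).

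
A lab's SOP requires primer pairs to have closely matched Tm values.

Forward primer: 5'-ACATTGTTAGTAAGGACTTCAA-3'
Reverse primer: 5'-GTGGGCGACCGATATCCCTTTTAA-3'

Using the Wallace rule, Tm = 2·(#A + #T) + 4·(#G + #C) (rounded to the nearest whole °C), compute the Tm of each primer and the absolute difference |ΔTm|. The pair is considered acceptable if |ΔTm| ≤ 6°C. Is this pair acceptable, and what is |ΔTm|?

Forward: A=8 T=7 G=4 C=3 → Tm = 2·15 + 4·7 = 58°C.
Reverse: A=5 T=7 G=6 C=6 → Tm = 2·12 + 4·12 = 72°C.
|ΔTm| = |58 − 72| = 14°C, > 6°C.

|ΔTm| = 14°C; the pair is not acceptable.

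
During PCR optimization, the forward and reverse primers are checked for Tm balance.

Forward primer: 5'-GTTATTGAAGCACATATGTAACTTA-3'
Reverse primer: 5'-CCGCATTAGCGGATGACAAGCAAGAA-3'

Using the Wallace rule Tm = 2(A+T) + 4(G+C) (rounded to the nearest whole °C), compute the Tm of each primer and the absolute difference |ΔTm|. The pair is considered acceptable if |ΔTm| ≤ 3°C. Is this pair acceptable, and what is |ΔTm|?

|ΔTm| = 14°C; the pair is not acceptable.

Forward: A=9 T=9 G=4 C=3 → Tm = 2·18 + 4·7 = 64°C.
Reverse: A=10 T=3 G=7 C=6 → Tm = 2·13 + 4·13 = 78°C.
|ΔTm| = |64 − 78| = 14°C, > 3°C.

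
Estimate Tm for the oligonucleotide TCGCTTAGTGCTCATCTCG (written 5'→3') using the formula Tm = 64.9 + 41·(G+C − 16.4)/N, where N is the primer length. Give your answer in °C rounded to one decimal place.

Base counts: A=2, T=7, G=4, C=6; G+C = 10, N = 19.
Tm = 64.9 + 41·(10 − 16.4)/19 = 64.9 + -262.40/19 = 51.1°C.

51.1°C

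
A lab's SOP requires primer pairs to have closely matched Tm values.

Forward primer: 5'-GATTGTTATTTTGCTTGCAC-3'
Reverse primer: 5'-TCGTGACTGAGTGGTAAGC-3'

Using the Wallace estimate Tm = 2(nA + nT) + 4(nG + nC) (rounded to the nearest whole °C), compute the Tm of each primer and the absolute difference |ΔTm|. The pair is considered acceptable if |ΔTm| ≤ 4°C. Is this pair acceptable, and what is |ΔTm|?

Forward: A=3 T=10 G=4 C=3 → Tm = 2·13 + 4·7 = 54°C.
Reverse: A=4 T=5 G=7 C=3 → Tm = 2·9 + 4·10 = 58°C.
|ΔTm| = |54 − 58| = 4°C, ≤ 4°C.

|ΔTm| = 4°C; the pair is acceptable.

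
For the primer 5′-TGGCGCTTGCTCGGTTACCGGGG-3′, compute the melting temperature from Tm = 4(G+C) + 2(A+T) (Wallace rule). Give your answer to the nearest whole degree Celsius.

78°C

Base counts: A=1, T=6, G=10, C=6 (length 23).
Tm = 2·(1+6) + 4·(10+6) = 2·7 + 4·16 = 14 + 64 = 78°C.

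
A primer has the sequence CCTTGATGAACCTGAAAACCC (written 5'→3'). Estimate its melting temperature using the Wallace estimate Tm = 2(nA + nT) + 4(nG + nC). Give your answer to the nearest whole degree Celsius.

62°C

Base counts: A=7, T=4, G=3, C=7 (length 21).
Tm = 2·(7+4) + 4·(3+7) = 2·11 + 4·10 = 22 + 40 = 62°C.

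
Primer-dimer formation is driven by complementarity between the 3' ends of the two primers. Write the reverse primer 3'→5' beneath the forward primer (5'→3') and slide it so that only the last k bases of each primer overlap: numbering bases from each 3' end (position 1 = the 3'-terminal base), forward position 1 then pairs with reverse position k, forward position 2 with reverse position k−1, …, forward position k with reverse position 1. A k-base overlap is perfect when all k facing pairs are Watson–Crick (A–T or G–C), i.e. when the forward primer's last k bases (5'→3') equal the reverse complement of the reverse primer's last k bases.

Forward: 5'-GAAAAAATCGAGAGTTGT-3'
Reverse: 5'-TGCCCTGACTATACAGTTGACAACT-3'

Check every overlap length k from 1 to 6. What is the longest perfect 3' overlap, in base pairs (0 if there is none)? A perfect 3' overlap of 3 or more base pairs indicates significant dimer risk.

Longest perfect overlap: 6 complementary base pairs; significant dimer risk (threshold 3).

Last 6 bases (5'→3') — forward …AGTTGT, reverse …ACAACT.
Reverse complement of the reverse primer's last 6 bases: AGTTGT; its first k bases are the reverse complement of the reverse primer's last k bases, so a perfect k-base overlap needs the forward primer's last k bases to equal them.
Comparing (forward last k vs required): k=1: T vs A ✗; k=2: GT vs AG ✗; k=3: TGT vs AGT ✗; k=4: TTGT vs AGTT ✗; k=5: GTTGT vs AGTTG ✗; k=6: AGTTGT vs AGTTGT ✓.
Only k = 6 is perfect, so the longest perfect 3' overlap is 6.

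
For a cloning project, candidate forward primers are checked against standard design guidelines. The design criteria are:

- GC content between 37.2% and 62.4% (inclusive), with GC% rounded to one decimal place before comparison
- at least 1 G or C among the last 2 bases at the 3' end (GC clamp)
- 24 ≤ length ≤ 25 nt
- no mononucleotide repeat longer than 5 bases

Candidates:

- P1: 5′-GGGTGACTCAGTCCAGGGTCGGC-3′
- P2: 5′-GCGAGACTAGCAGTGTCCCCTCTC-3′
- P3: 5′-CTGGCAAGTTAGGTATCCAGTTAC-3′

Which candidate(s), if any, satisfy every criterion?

P3 only.

P1 (23 nt, A=3 T=4 G=10 C=6): GC 16/23 = 69.6%, outside 37.2–62.4% ✗; 3' end GC has 2 G/C ✓; length 23, outside 24–25 ✗; longest run = 3 ✓ — fails.
P2 (24 nt, A=4 T=5 G=6 C=9): GC 15/24 = 62.5%, outside 37.2–62.4% ✗; 3' end TC has 1 G/C ✓; length 24 ✓; longest run = 4 ✓ — fails.
P3 (24 nt, A=6 T=7 G=6 C=5): GC 11/24 = 45.8% ✓; 3' end AC has 1 G/C ✓; length 24 ✓; longest run = 2 ✓ — passes.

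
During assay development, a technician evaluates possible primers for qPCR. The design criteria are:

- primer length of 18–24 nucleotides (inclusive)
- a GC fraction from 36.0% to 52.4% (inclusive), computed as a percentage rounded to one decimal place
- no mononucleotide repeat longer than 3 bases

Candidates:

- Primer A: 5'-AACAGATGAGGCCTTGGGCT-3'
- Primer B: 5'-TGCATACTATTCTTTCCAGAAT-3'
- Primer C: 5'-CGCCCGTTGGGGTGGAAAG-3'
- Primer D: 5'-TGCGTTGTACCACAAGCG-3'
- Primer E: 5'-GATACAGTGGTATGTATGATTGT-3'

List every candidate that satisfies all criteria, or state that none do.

None of the candidates satisfy all criteria.

Primer A (20 nt, A=5 T=4 G=7 C=4): length 20 ✓; GC 11/20 = 55.0%, outside 36.0–52.4% ✗; longest run = 3 ✓ — fails.
Primer B (22 nt, A=6 T=9 G=2 C=5): length 22 ✓; GC 7/22 = 31.8%, outside 36.0–52.4% ✗; longest run = 3 ✓ — fails.
Primer C (19 nt, A=3 T=3 G=9 C=4): length 19 ✓; GC 13/19 = 68.4%, outside 36.0–52.4% ✗; longest run = 4, exceeds 3 ✗ — fails.
Primer D (18 nt, A=4 T=4 G=5 C=5): length 18 ✓; GC 10/18 = 55.6%, outside 36.0–52.4% ✗; longest run = 2 ✓ — fails.
Primer E (23 nt, A=6 T=9 G=7 C=1): length 23 ✓; GC 8/23 = 34.8%, outside 36.0–52.4% ✗; longest run = 2 ✓ — fails.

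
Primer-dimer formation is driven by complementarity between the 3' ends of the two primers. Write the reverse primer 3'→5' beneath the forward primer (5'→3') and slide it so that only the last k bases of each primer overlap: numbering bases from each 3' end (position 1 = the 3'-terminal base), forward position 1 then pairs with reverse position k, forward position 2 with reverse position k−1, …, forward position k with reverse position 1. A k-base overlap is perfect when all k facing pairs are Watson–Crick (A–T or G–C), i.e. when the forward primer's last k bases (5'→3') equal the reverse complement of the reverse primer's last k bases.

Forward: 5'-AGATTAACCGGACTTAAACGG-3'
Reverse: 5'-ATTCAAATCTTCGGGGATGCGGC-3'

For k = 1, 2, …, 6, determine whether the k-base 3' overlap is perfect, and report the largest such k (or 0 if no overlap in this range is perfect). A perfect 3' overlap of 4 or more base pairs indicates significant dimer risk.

Longest perfect overlap: 1 complementary base pair; below the dimer-risk threshold (threshold 4).

Last 6 bases (5'→3') — forward …AAACGG, reverse …TGCGGC.
Reverse complement of the reverse primer's last 6 bases: GCCGCA; its first k bases are the reverse complement of the reverse primer's last k bases, so a perfect k-base overlap needs the forward primer's last k bases to equal them.
Comparing (forward last k vs required): k=1: G vs G ✓; k=2: GG vs GC ✗; k=3: CGG vs GCC ✗; k=4: ACGG vs GCCG ✗; k=5: AACGG vs GCCGC ✗; k=6: AAACGG vs GCCGCA ✗.
Only k = 1 is perfect, so the longest perfect 3' overlap is 1.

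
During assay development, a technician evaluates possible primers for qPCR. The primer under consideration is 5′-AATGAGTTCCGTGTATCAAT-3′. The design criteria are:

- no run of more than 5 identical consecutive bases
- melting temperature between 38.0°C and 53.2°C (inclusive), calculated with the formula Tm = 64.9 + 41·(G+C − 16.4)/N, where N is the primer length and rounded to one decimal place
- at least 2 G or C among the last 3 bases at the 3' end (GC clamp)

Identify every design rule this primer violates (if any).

Base counts: A=6, T=7, G=4, C=3 (length 20).
homopolymer run: longest run = 2 ✓
Tm: Tm = 64.9 + 41·(7 − 16.4)/20 = 45.6°C ✓
GC clamp: 3' end AAT has 0 G/C, need ≥2 ✗

Fails: GC clamp.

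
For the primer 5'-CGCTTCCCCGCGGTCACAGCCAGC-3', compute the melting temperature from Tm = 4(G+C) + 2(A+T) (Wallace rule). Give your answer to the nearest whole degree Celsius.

Base counts: A=3, T=3, G=6, C=12 (length 24).
Tm = 2·(3+3) + 4·(6+12) = 2·6 + 4·18 = 12 + 72 = 84°C.

84°C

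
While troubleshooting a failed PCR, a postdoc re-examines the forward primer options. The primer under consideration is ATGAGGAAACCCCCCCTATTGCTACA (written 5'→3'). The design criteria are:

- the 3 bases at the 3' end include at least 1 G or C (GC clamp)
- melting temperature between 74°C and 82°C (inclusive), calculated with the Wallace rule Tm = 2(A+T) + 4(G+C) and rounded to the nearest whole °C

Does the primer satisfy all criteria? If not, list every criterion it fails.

Meets all criteria.

Base counts: A=8, T=5, G=4, C=9 (length 26).
GC clamp: 3' end ACA has 1 G/C ✓
Tm: Tm = 2·13 + 4·13 = 78°C ✓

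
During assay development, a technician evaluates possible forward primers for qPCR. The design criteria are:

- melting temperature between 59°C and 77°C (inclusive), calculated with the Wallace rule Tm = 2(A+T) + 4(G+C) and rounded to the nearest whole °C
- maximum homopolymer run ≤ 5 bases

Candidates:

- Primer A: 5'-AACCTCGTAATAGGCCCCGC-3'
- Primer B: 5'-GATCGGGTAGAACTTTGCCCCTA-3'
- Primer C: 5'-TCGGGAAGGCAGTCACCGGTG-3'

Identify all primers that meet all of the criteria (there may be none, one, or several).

Primer A, Primer B and Primer C.

Primer A (20 nt, A=5 T=3 G=4 C=8): Tm = 2·8 + 4·12 = 64°C ✓; longest run = 4 ✓ — passes.
Primer B (23 nt, A=5 T=6 G=6 C=6): Tm = 2·11 + 4·12 = 70°C ✓; longest run = 4 ✓ — passes.
Primer C (21 nt, A=4 T=3 G=9 C=5): Tm = 2·7 + 4·14 = 70°C ✓; longest run = 3 ✓ — passes.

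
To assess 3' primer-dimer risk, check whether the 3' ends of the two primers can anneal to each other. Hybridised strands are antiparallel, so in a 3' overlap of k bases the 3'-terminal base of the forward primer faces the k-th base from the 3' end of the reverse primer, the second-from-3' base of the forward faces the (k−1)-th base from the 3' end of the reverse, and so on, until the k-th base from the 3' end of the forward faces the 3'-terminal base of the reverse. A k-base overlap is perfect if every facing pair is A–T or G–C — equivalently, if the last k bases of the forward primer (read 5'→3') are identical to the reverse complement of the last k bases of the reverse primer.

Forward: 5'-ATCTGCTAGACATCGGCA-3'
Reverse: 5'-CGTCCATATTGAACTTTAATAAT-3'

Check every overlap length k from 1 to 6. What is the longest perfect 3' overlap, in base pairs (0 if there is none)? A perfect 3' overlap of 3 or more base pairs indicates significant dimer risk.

Longest perfect overlap: 1 complementary base pair; below the dimer-risk threshold (threshold 3).

Last 6 bases (5'→3') — forward …TCGGCA, reverse …AATAAT.
Reverse complement of the reverse primer's last 6 bases: ATTATT; its first k bases are the reverse complement of the reverse primer's last k bases, so a perfect k-base overlap needs the forward primer's last k bases to equal them.
Comparing (forward last k vs required): k=1: A vs A ✓; k=2: CA vs AT ✗; k=3: GCA vs ATT ✗; k=4: GGCA vs ATTA ✗; k=5: CGGCA vs ATTAT ✗; k=6: TCGGCA vs ATTATT ✗.
Only k = 1 is perfect, so the longest perfect 3' overlap is 1.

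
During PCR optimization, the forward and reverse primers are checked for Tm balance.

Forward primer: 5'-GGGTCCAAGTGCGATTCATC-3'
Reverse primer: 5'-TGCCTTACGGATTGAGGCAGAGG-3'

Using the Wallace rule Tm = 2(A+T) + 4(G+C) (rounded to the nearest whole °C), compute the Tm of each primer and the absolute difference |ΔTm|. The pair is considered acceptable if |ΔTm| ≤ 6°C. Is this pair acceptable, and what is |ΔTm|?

|ΔTm| = 10°C; the pair is not acceptable.

Forward: A=4 T=5 G=6 C=5 → Tm = 2·9 + 4·11 = 62°C.
Reverse: A=5 T=5 G=9 C=4 → Tm = 2·10 + 4·13 = 72°C.
|ΔTm| = |62 − 72| = 10°C, > 6°C.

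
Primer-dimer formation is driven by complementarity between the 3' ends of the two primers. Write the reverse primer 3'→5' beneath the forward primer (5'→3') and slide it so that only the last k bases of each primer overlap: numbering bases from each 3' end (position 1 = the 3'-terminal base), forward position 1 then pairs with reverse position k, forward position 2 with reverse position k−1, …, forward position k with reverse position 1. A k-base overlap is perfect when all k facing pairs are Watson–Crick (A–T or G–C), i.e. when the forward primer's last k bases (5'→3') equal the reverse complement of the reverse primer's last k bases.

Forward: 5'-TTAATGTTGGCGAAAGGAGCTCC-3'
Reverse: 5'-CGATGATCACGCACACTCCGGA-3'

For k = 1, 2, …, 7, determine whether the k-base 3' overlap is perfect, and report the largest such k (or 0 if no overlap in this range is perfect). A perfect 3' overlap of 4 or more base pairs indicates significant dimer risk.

Longest perfect overlap: 3 complementary base pairs; below the dimer-risk threshold (threshold 4).

Last 7 bases (5'→3') — forward …GAGCTCC, reverse …CTCCGGA.
Reverse complement of the reverse primer's last 7 bases: TCCGGAG; its first k bases are the reverse complement of the reverse primer's last k bases, so a perfect k-base overlap needs the forward primer's last k bases to equal them.
Comparing (forward last k vs required): k=1: C vs T ✗; k=2: CC vs TC ✗; k=3: TCC vs TCC ✓; k=4: CTCC vs TCCG ✗; k=5: GCTCC vs TCCGG ✗; k=6: AGCTCC vs TCCGGA ✗; k=7: GAGCTCC vs TCCGGAG ✗.
Only k = 3 is perfect, so the longest perfect 3' overlap is 3.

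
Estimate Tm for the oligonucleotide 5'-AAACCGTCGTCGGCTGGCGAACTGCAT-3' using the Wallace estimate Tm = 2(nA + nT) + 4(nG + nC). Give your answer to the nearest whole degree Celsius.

Base counts: A=6, T=5, G=8, C=8 (length 27).
Tm = 2·(6+5) + 4·(8+8) = 2·11 + 4·16 = 22 + 64 = 86°C.

86°C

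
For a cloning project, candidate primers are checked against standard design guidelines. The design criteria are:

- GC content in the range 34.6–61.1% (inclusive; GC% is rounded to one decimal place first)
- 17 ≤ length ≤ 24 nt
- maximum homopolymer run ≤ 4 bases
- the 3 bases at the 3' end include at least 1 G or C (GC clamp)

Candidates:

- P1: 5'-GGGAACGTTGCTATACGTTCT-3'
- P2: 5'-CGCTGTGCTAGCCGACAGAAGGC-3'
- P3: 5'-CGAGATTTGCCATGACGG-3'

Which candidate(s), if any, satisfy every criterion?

P1 and P3.

P1 (21 nt, A=4 T=7 G=6 C=4): GC 10/21 = 47.6% ✓; length 21 ✓; longest run = 3 ✓; 3' end TCT has 1 G/C ✓ — passes.
P2 (23 nt, A=5 T=3 G=8 C=7): GC 15/23 = 65.2%, outside 34.6–61.1% ✗; length 23 ✓; longest run = 2 ✓; 3' end GGC has 3 G/C ✓ — fails.
P3 (18 nt, A=4 T=4 G=6 C=4): GC 10/18 = 55.6% ✓; length 18 ✓; longest run = 3 ✓; 3' end CGG has 3 G/C ✓ — passes.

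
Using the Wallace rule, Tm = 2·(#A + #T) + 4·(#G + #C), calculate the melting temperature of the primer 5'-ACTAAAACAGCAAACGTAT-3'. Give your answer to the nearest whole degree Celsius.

50°C

Base counts: A=10, T=3, G=2, C=4 (length 19).
Tm = 2·(10+3) + 4·(2+4) = 2·13 + 4·6 = 26 + 24 = 50°C.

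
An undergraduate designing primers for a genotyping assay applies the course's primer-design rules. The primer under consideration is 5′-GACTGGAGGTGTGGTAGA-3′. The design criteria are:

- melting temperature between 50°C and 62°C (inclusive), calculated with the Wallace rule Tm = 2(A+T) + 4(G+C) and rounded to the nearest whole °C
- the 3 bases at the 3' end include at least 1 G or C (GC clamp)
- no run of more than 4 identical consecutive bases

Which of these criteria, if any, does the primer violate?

Meets all criteria.

Base counts: A=4, T=4, G=9, C=1 (length 18).
Tm: Tm = 2·8 + 4·10 = 56°C ✓
GC clamp: 3' end AGA has 1 G/C ✓
homopolymer run: longest run = 2 ✓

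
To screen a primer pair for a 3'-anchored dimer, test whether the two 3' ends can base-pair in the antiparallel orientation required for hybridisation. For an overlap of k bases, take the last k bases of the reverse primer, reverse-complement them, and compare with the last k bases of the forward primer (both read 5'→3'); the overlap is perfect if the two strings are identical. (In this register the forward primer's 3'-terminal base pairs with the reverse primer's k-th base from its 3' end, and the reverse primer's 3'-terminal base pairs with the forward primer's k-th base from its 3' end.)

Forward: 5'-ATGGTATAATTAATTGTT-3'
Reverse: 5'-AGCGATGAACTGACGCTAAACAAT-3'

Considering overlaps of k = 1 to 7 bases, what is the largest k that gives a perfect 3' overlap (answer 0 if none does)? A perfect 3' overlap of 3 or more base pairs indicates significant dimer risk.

Longest perfect overlap: 6 complementary base pairs; significant dimer risk (threshold 3).

Last 7 bases (5'→3') — forward …AATTGTT, reverse …AAACAAT.
Reverse complement of the reverse primer's last 7 bases: ATTGTTT; its first k bases are the reverse complement of the reverse primer's last k bases, so a perfect k-base overlap needs the forward primer's last k bases to equal them.
Comparing (forward last k vs required): k=1: T vs A ✗; k=2: TT vs AT ✗; k=3: GTT vs ATT ✗; k=4: TGTT vs ATTG ✗; k=5: TTGTT vs ATTGT ✗; k=6: ATTGTT vs ATTGTT ✓; k=7: AATTGTT vs ATTGTTT ✗.
Only k = 6 is perfect, so the longest perfect 3' overlap is 6.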